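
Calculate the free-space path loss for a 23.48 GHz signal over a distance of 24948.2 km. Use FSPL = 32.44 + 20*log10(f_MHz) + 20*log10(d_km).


f = 23.48 GHz = 23480.0000 MHz
d = 24948.2 km
FSPL = 32.44 + 20*log10(23480.0000) + 20*log10(24948.2)
FSPL = 32.44 + 87.4140 + 87.9408
FSPL = 207.7947 dB

207.7947 dB


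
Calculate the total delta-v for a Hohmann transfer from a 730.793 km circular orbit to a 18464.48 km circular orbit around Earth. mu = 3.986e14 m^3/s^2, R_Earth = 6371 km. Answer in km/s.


r1 = 7101.7930 km = 7.101793e+06 m
r2 = 24835.4800 km = 2.483548e+07 m
dv1 = sqrt(mu/r1)*(sqrt(2*r2/(r1+r2)) - 1) = 1851.2405 m/s
dv2 = sqrt(mu/r2)*(1 - sqrt(2*r1/(r1+r2))) = 1334.5298 m/s
total dv = |dv1| + |dv2| = 1851.2405 + 1334.5298 = 3185.7704 m/s = 3.1858 km/s

3.1858 km/s


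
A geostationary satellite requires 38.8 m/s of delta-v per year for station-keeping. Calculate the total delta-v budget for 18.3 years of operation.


dV = rate * years = 38.8 * 18.3
dV = 710.0400 m/s

710.0400 m/s


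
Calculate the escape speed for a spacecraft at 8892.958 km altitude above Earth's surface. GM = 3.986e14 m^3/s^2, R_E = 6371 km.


r = 6371.0 + 8892.958 = 15263.9580 km = 1.5263958e+07 m
v_esc = sqrt(2*mu/r) = sqrt(2*3.986e14 / 1.5263958e+07)
v_esc = 7226.8670 m/s = 7.2269 km/s

7.2269 km/s


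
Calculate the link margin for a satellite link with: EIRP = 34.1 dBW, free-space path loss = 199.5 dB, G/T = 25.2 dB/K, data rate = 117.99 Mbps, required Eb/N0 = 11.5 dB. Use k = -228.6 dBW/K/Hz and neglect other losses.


C/N0 = EIRP - FSPL + G/T - k = 34.1 - 199.5 + 25.2 - (-228.6)
C/N0 = 88.4000 dB-Hz
R_b = 117.99 Mbps = 1.1799e+08 bps -> 10*log10(R_b) = 80.7185 dB-Hz
Eb/N0 = C/N0 - 10*log10(R_b) = 88.4000 - 80.7185 = 7.6815 dB
Margin = Eb/N0 - Eb/N0_req = 7.6815 - 11.5 = -3.8185 dB (negative margin: link does not close)

-3.8185 dB


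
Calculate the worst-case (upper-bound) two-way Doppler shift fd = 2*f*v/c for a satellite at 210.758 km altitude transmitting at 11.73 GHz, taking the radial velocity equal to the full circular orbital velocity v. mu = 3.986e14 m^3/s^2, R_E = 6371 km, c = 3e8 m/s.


r = 6.581758e+06 m
v = sqrt(mu/r) = 7782.1159 m/s (worst-case radial velocity)
f = 11.73 GHz = 1.173e+10 Hz
fd = 2*f*v/c = 2*1.173e+10*7782.1159/3.0e+08
fd = 608561.4601 Hz

608561.4601 Hz


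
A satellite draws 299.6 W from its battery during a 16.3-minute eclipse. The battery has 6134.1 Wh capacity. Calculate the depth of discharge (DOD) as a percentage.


E_used = P * t / 60 = 299.6 * 16.3 / 60 = 81.3913 Wh
DOD = E_used / E_total * 100 = 81.3913 / 6134.1 * 100
DOD = 1.3269 %

1.3269 %


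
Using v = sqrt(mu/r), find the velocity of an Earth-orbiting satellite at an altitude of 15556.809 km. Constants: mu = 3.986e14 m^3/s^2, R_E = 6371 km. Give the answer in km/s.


r = R_E + alt = 6371.0 + 15556.809 = 21927.8090 km = 2.1927809e+07 m
v = sqrt(mu/r) = sqrt(3.986e14 / 2.1927809e+07) = 4263.5467 m/s = 4.2635 km/s

4.2635 km/s


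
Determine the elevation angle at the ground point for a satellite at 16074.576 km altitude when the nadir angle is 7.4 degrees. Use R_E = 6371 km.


r = R_E + alt = 22445.5760 km
Law of sines in the satellite / Earth-center / ground-point triangle:
  sin(nadir)/R_E = sin(90 + el)/r  =>  cos(el) = (r/R_E)*sin(nadir)
cos(el) = (22445.5760 / 6371.0000) * sin(7.4 deg) = 0.4537579
el = arccos(0.4537579) = 63.0150 deg
(Earth-central angle = 90 - nadir - el = 19.5850 deg)

63.0150 degrees


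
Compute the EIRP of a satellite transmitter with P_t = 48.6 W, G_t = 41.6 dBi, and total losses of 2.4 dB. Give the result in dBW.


Pt = 48.6 W = 16.8664 dBW
EIRP = Pt_dBW + Gt - losses = 16.8664 + 41.6 - 2.4 = 56.0664 dBW

56.0664 dBW


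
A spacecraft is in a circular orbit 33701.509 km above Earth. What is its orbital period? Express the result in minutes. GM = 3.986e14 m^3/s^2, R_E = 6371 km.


r = 40072.5090 km = 4.0072509e+07 m
T = 2*pi*sqrt(r^3/mu) = 2*pi*sqrt(6.4348674e+22 / 3.986e14)
T = 79832.7379 s = 1330.5456 min

1330.5456 minutes


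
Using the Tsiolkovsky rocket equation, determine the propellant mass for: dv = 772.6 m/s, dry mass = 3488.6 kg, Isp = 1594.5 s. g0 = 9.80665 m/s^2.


ve = Isp * g0 = 1594.5 * 9.80665 = 15636.703425 m/s
mass ratio = exp(dv/ve) = exp(772.6/15636.703425) = 1.05065039
m_prop = m_dry * (mr - 1) = 3488.6 * (1.05065039 - 1)
m_prop = 176.6990 kg

176.6990 kg


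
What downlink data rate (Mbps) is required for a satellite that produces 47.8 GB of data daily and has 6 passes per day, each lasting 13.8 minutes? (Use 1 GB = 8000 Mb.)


total contact time = 6 * 13.8 * 60 = 4968.0000 s
data = 47.8 GB = 382400.0000 Mb
rate = 382400.0000 / 4968.0000 = 76.9726 Mbps

76.9726 Mbps


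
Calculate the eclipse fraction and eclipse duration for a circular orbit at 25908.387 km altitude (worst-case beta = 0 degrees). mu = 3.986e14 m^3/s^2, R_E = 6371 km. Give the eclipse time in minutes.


r = 32279.3870 km
T = 961.9398 min
Eclipse fraction = arcsin(R_E/r)/pi = arcsin(6371.0000/32279.3870)/pi
= arcsin(0.1973705)/pi = 0.06324021
Eclipse duration = 0.06324021 * 961.9398 = 60.8333 min

60.8333 minutes


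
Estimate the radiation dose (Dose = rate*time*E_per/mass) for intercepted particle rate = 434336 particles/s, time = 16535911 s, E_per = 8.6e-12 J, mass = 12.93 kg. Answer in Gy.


Total energy deposited = rate * time * E_per
  = 434336 * 16535911 * 8.6e-12 = 61.7664 J
Dose = E_total / mass = 61.7664 / 12.93
Dose = 4.7770 Gy

4.7770 Gy


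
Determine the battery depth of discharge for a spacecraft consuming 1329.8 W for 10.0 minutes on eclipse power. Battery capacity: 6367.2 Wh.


E_used = P * t / 60 = 1329.8 * 10.0 / 60 = 221.6333 Wh
DOD = E_used / E_total * 100 = 221.6333 / 6367.2 * 100
DOD = 3.4809 %

3.4809 %


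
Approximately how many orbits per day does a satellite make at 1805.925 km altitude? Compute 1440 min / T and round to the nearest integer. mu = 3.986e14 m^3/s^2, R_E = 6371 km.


r = 8.176925e+06 m
T = 2*pi*sqrt(r^3/mu) = 7358.6177 s = 122.6436 min
revs/day = 1440 / 122.6436 = 11.7413
Rounded: 12 revolutions per day

12 revolutions per day


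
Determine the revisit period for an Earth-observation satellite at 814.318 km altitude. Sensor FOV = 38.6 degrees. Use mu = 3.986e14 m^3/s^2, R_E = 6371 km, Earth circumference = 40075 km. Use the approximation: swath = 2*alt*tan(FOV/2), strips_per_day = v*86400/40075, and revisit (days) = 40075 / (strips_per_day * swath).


swath = 2*814.318*tan(0.3368485) = 570.3402 km
v = sqrt(mu/r) = 7448.1026 m/s = 7.4481 km/s
strips/day = v*86400/40075 = 7.4481*86400/40075 = 16.0578
coverage/day = strips * swath = 16.0578 * 570.3402 = 9158.4053 km
revisit = 40075 / 9158.4053 = 4.3758 days

4.3758 days


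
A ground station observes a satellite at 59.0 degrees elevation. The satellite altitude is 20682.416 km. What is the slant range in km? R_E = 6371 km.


h = 20682.416 km, el = 59.0 deg
d = -R_E*sin(el) + sqrt((R_E*sin(el))^2 + 2*R_E*h + h^2)
d = -6371.0000*sin(1.0297) + sqrt((6371.0000*0.8571673)^2 + 2*6371.0000*20682.416 + 20682.416^2)
d = 21392.6710 km

21392.6710 km


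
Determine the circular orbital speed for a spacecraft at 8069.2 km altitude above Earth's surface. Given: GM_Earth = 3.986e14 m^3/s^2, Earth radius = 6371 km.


r = R_E + alt = 6371.0 + 8069.2 = 14440.2000 km = 1.44402e+07 m
v = sqrt(mu/r) = sqrt(3.986e14 / 1.44402e+07) = 5253.9029 m/s = 5.2539 km/s

5.2539 km/s


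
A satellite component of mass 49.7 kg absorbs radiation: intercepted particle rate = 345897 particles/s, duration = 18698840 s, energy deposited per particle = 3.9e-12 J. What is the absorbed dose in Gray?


Total energy deposited = rate * time * E_per
  = 345897 * 18698840 * 3.9e-12 = 25.2247 J
Dose = E_total / mass = 25.2247 / 49.7
Dose = 0.5075393 Gy

0.5075 Gy


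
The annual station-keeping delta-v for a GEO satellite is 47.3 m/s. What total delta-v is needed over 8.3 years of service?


dV = rate * years = 47.3 * 8.3
dV = 392.5900 m/s

392.5900 m/s


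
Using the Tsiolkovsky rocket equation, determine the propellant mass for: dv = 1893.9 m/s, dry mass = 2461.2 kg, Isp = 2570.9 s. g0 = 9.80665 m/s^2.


ve = Isp * g0 = 2570.9 * 9.80665 = 25211.916485 m/s
mass ratio = exp(dv/ve) = exp(1893.9/25211.916485) = 1.07801269
m_prop = m_dry * (mr - 1) = 2461.2 * (1.07801269 - 1)
m_prop = 192.0048 kg

192.0048 kg


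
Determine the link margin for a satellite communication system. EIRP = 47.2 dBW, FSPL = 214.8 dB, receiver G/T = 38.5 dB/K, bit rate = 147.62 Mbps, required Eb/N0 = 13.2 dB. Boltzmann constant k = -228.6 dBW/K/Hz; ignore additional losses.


C/N0 = EIRP - FSPL + G/T - k = 47.2 - 214.8 + 38.5 - (-228.6)
C/N0 = 99.5000 dB-Hz
R_b = 147.62 Mbps = 1.4762e+08 bps -> 10*log10(R_b) = 81.6915 dB-Hz
Eb/N0 = C/N0 - 10*log10(R_b) = 99.5000 - 81.6915 = 17.8085 dB
Margin = Eb/N0 - Eb/N0_req = 17.8085 - 13.2 = 4.6085 dB (link closes)

4.6085 dB


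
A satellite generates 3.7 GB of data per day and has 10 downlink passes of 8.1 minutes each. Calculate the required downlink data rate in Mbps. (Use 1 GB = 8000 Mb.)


total contact time = 10 * 8.1 * 60 = 4860.0000 s
data = 3.7 GB = 29600.0000 Mb
rate = 29600.0000 / 4860.0000 = 6.0905 Mbps

6.0905 Mbps


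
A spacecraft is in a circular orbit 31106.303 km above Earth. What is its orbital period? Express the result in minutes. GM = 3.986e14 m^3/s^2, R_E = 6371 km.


r = 37477.3030 km = 3.7477303e+07 m
T = 2*pi*sqrt(r^3/mu) = 2*pi*sqrt(5.263868e+22 / 3.986e14)
T = 72204.4088 s = 1203.4068 min

1203.4068 minutes


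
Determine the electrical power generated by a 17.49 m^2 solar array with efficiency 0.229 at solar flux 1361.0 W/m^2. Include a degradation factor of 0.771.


P = area * eta * S * degradation
P = 17.49 * 0.229 * 1361.0 * 0.771
P = 4202.7910 W

4202.7910 W


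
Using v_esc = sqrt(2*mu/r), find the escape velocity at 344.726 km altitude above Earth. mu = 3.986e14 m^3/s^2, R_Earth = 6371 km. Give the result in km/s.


r = 6371.0 + 344.726 = 6715.7260 km = 6.715726e+06 m
v_esc = sqrt(2*mu/r) = sqrt(2*3.986e14 / 6.715726e+06)
v_esc = 10895.2490 m/s = 10.8952 km/s

10.8952 km/s


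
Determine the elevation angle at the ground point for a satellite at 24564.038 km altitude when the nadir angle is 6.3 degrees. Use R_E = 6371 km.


r = R_E + alt = 30935.0380 km
Law of sines in the satellite / Earth-center / ground-point triangle:
  sin(nadir)/R_E = sin(90 + el)/r  =>  cos(el) = (r/R_E)*sin(nadir)
cos(el) = (30935.0380 / 6371.0000) * sin(6.3 deg) = 0.5328261
el = arccos(0.5328261) = 57.8034 deg
(Earth-central angle = 90 - nadir - el = 25.8966 deg)

57.8034 degrees


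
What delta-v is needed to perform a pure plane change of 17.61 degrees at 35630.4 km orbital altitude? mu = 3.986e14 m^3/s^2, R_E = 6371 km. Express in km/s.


r = 42001.4000 km = 4.20014e+07 m
V = sqrt(mu/r) = 3080.6103 m/s
di = 17.61 deg = 0.3073525 rad
dV = 2*V*sin(di/2) = 2*3080.6103*sin(0.1536762)
dV = 943.1108 m/s = 0.9431108 km/s

0.9431 km/s


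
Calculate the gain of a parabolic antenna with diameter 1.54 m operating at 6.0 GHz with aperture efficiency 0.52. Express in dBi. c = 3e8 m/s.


lambda = c/f = 3e8 / 6.0e+09 = 0.0500 m
G = eta*(pi*D/lambda)^2 = 0.52*(pi*1.54/0.0500)^2
G = 4868.6048 (linear)
G = 10*log10(4868.6048) = 36.8740 dBi

36.8740 dBi


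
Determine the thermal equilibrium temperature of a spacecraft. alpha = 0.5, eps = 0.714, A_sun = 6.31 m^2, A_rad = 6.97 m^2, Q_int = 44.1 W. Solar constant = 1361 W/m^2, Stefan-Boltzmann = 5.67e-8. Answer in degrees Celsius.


Numerator = alpha*S*A_sun + Q_int = 0.5*1361*6.31 + 44.1 = 4338.0550 W
Denominator = eps*sigma*A_rad = 0.714*5.67e-8*6.97 = 2.8217209e-07 W/K^4
T^4 = 1.5373792e+10 K^4
T = 352.1237 K = 78.9737 C

78.9737 degrees Celsius


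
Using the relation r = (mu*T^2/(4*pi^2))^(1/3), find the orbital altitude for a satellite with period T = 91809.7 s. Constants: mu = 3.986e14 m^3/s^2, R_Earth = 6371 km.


T = 91809.7 s
r = (mu*T^2/(4*pi^2))^(1/3) = (3.986e14 * 91809.7^2 / (4*pi^2))^(1/3)
r = 4.3986381e+07 m = 43986.3810 km
alt = r - R_E = 43986.3810 - 6371 = 37615.3810 km

37615.3810 km


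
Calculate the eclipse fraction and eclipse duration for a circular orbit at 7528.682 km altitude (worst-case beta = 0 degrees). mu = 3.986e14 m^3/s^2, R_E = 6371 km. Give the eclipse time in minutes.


r = 13899.6820 km
T = 271.8111 min
Eclipse fraction = arcsin(R_E/r)/pi = arcsin(6371.0000/13899.6820)/pi
= arcsin(0.4583558)/pi = 0.1515615
Eclipse duration = 0.1515615 * 271.8111 = 41.1961 min

41.1961 minutes


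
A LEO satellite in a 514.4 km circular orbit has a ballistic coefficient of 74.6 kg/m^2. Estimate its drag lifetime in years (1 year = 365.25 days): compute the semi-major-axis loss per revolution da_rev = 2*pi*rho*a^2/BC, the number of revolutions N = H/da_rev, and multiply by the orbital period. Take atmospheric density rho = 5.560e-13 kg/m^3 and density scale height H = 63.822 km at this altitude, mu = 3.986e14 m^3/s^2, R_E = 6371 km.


a = R_E + alt = 6885.4000 km = 6.8854e+06 m
da_rev = 2*pi*rho*a^2/BC = 2*pi*5.560e-13*(6.8854e+06)^2/74.6 = 2.220108 m per revolution
N = H/da_rev = 63822.0000 m / 2.220108 m = 28747.2448 revolutions
P = 2*pi*sqrt(a^3/mu) = 5685.9755 s
lifetime = N*P = 28747.2448 * 5685.9755 = 1.6345613e+08 s = 1891.8533 days
years = 1891.8533 / 365.25 = 5.1796 years

5.1796 years


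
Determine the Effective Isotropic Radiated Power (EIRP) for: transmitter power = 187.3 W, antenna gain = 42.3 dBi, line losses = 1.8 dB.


Pt = 187.3 W = 22.7254 dBW
EIRP = Pt_dBW + Gt - losses = 22.7254 + 42.3 - 1.8 = 63.2254 dBW

63.2254 dBW


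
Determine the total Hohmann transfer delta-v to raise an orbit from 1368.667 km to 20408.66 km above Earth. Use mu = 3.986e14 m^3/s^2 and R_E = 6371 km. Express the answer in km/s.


r1 = 7739.6670 km = 7.739667e+06 m
r2 = 26779.6600 km = 2.677966e+07 m
dv1 = sqrt(mu/r1)*(sqrt(2*r2/(r1+r2)) - 1) = 1762.6873 m/s
dv2 = sqrt(mu/r2)*(1 - sqrt(2*r1/(r1+r2))) = 1274.5190 m/s
total dv = |dv1| + |dv2| = 1762.6873 + 1274.5190 = 3037.2062 m/s = 3.0372 km/s

3.0372 km/s


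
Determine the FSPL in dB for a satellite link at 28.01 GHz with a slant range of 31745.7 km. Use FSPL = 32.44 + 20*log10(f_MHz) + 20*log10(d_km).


f = 28.01 GHz = 28010.0000 MHz
d = 31745.7 km
FSPL = 32.44 + 20*log10(28010.0000) + 20*log10(31745.7)
FSPL = 32.44 + 88.9463 + 90.0337
FSPL = 211.4200 dB

211.4200 dB


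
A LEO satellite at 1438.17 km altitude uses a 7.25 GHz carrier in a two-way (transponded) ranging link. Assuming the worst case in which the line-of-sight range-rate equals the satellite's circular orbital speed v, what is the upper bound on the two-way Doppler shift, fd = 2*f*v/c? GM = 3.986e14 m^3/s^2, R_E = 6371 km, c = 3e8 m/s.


r = 7.80917e+06 m
v = sqrt(mu/r) = 7144.4073 m/s (worst-case radial velocity)
f = 7.25 GHz = 7.25e+09 Hz
fd = 2*f*v/c = 2*7.25e+09*7144.4073/3.0e+08
fd = 345313.0219 Hz

345313.0219 Hz


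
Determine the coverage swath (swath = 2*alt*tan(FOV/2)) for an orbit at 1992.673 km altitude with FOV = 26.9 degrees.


FOV = 26.9 deg = 0.4694936 rad
swath = 2 * alt * tan(FOV/2) = 2 * 1992.673 * tan(0.2347468)
swath = 2 * 1992.673 * 0.239156
swath = 953.1194 km

953.1194 km


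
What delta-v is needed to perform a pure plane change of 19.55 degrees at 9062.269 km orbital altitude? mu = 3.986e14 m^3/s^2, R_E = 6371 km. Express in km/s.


r = 15433.2690 km = 1.5433269e+07 m
V = sqrt(mu/r) = 5082.0588 m/s
di = 19.55 deg = 0.3412119 rad
dV = 2*V*sin(di/2) = 2*5082.0588*sin(0.1706059)
dV = 1725.6590 m/s = 1.7257 km/s

1.7257 km/s


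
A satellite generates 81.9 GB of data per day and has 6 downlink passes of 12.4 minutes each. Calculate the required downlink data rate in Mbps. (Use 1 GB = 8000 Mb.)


total contact time = 6 * 12.4 * 60 = 4464.0000 s
data = 81.9 GB = 655200.0000 Mb
rate = 655200.0000 / 4464.0000 = 146.7742 Mbps

146.7742 Mbps


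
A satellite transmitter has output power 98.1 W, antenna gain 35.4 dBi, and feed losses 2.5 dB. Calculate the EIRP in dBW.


Pt = 98.1 W = 19.9167 dBW
EIRP = Pt_dBW + Gt - losses = 19.9167 + 35.4 - 2.5 = 52.8167 dBW

52.8167 dBW


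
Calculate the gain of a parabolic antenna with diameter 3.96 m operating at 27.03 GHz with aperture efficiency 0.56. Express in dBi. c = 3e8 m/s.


lambda = c/f = 3e8 / 2.703e+10 = 0.01109878 m
G = eta*(pi*D/lambda)^2 = 0.56*(pi*3.96/0.01109878)^2
G = 703603.0708 (linear)
G = 10*log10(703603.0708) = 58.4733 dBi

58.4733 dBi


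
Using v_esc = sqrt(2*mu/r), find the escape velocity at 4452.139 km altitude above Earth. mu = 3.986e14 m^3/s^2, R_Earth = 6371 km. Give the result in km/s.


r = 6371.0 + 4452.139 = 10823.1390 km = 1.0823139e+07 m
v_esc = sqrt(2*mu/r) = sqrt(2*3.986e14 / 1.0823139e+07)
v_esc = 8582.3659 m/s = 8.5824 km/s

8.5824 km/s


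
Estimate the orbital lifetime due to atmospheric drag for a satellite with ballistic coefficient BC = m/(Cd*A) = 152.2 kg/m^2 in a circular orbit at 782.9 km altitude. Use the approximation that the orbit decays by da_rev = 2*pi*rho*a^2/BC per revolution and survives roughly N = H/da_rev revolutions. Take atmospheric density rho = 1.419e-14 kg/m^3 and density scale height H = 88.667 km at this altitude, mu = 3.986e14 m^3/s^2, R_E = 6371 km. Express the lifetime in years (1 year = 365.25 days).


a = R_E + alt = 7153.9000 km = 7.1539e+06 m
da_rev = 2*pi*rho*a^2/BC = 2*pi*1.419e-14*(7.1539e+06)^2/152.2 = 0.0299801183 m per revolution
N = H/da_rev = 88667.0000 m / 0.0299801183 m = 2.9575267e+06 revolutions
P = 2*pi*sqrt(a^3/mu) = 6021.7888 s
lifetime = N*P = 2.9575267e+06 * 6021.7888 = 1.7809601e+10 s = 206129.6422 days
years = 206129.6422 / 365.25 = 564.3522 years

564.3522 years


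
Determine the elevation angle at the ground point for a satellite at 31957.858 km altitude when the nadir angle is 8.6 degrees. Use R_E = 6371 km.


r = R_E + alt = 38328.8580 km
Law of sines in the satellite / Earth-center / ground-point triangle:
  sin(nadir)/R_E = sin(90 + el)/r  =>  cos(el) = (r/R_E)*sin(nadir)
cos(el) = (38328.8580 / 6371.0000) * sin(8.6 deg) = 0.8996263
el = arccos(0.8996263) = 25.8910 deg
(Earth-central angle = 90 - nadir - el = 55.5090 deg)

25.8910 degrees


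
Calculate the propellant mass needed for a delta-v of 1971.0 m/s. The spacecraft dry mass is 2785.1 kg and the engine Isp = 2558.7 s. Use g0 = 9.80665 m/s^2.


ve = Isp * g0 = 2558.7 * 9.80665 = 25092.275355 m/s
mass ratio = exp(dv/ve) = exp(1971.0/25092.275355) = 1.08171752
m_prop = m_dry * (mr - 1) = 2785.1 * (1.08171752 - 1)
m_prop = 227.5915 kg

227.5915 kg


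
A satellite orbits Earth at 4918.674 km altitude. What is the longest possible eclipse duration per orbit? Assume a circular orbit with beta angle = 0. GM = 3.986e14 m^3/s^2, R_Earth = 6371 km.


r = 11289.6740 km
T = 198.9675 min
Eclipse fraction = arcsin(R_E/r)/pi = arcsin(6371.0000/11289.6740)/pi
= arcsin(0.564321)/pi = 0.190862
Eclipse duration = 0.190862 * 198.9675 = 37.9753 min

37.9753 minutes


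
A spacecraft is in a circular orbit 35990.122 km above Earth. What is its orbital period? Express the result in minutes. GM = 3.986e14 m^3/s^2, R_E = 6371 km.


r = 42361.1220 km = 4.2361122e+07 m
T = 2*pi*sqrt(r^3/mu) = 2*pi*sqrt(7.6015536e+22 / 3.986e14)
T = 86768.5626 s = 1446.1427 min

1446.1427 minutes


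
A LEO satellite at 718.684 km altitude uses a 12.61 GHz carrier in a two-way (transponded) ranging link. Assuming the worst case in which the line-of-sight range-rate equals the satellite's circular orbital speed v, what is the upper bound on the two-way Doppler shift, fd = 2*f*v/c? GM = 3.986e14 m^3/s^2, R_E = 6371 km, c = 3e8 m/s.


r = 7.089684e+06 m
v = sqrt(mu/r) = 7498.1687 m/s (worst-case radial velocity)
f = 12.61 GHz = 1.261e+10 Hz
fd = 2*f*v/c = 2*1.261e+10*7498.1687/3.0e+08
fd = 630346.0497 Hz

630346.0497 Hz


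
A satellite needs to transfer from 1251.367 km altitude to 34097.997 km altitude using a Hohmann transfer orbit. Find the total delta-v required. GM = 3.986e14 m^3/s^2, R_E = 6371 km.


r1 = 7622.3670 km = 7.622367e+06 m
r2 = 40468.9970 km = 4.0468997e+07 m
dv1 = sqrt(mu/r1)*(sqrt(2*r2/(r1+r2)) - 1) = 2149.9505 m/s
dv2 = sqrt(mu/r2)*(1 - sqrt(2*r1/(r1+r2))) = 1371.4049 m/s
total dv = |dv1| + |dv2| = 2149.9505 + 1371.4049 = 3521.3554 m/s = 3.5214 km/s

3.5214 km/s


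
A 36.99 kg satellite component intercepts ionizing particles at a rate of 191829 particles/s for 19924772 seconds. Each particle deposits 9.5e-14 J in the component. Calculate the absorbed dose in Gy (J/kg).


Total energy deposited = rate * time * E_per
  = 191829 * 19924772 * 9.5e-14 = 0.3631042 J
Dose = E_total / mass = 0.3631042 / 36.99
Dose = 0.009816279 Gy

0.0098 Gy


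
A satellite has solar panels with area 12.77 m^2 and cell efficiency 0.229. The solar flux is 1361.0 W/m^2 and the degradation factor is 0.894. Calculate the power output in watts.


P = area * eta * S * degradation
P = 12.77 * 0.229 * 1361.0 * 0.894
P = 3558.1317 W

3558.1317 W


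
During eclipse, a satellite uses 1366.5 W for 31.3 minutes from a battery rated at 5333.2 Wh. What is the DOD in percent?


E_used = P * t / 60 = 1366.5 * 31.3 / 60 = 712.8575 Wh
DOD = E_used / E_total * 100 = 712.8575 / 5333.2 * 100
DOD = 13.3664 %

13.3664 %


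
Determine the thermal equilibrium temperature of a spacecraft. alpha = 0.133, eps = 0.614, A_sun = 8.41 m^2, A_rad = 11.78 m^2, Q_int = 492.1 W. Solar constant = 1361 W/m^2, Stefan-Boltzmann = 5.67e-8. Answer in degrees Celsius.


Numerator = alpha*S*A_sun + Q_int = 0.133*1361*8.41 + 492.1 = 2014.4193 W
Denominator = eps*sigma*A_rad = 0.614*5.67e-8*11.78 = 4.1010656e-07 W/K^4
T^4 = 4.9119412e+09 K^4
T = 264.7362 K = -8.4138 C

-8.4138 degrees Celsius


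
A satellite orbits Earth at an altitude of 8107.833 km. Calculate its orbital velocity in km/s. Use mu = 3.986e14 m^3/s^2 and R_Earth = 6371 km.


r = R_E + alt = 6371.0 + 8107.833 = 14478.8330 km = 1.4478833e+07 m
v = sqrt(mu/r) = sqrt(3.986e14 / 1.4478833e+07) = 5246.8889 m/s = 5.2469 km/s

5.2469 km/s


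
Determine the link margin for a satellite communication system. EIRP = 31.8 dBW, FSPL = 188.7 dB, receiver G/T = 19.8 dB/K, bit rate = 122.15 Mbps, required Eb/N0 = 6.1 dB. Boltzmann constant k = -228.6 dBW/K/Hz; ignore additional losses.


C/N0 = EIRP - FSPL + G/T - k = 31.8 - 188.7 + 19.8 - (-228.6)
C/N0 = 91.5000 dB-Hz
R_b = 122.15 Mbps = 1.2215e+08 bps -> 10*log10(R_b) = 80.8689 dB-Hz
Eb/N0 = C/N0 - 10*log10(R_b) = 91.5000 - 80.8689 = 10.6311 dB
Margin = Eb/N0 - Eb/N0_req = 10.6311 - 6.1 = 4.5311 dB (link closes)

4.5311 dB


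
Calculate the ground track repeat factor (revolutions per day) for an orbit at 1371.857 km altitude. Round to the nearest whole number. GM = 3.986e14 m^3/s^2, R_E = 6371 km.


r = 7.742857e+06 m
T = 2*pi*sqrt(r^3/mu) = 6780.5212 s = 113.0087 min
revs/day = 1440 / 113.0087 = 12.7424
Rounded: 13 revolutions per day

13 revolutions per day


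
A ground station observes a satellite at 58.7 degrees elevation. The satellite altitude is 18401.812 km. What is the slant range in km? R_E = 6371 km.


h = 18401.812 km, el = 58.7 deg
d = -R_E*sin(el) + sqrt((R_E*sin(el))^2 + 2*R_E*h + h^2)
d = -6371.0000*sin(1.0245) + sqrt((6371.0000*0.8544588)^2 + 2*6371.0000*18401.812 + 18401.812^2)
d = 19106.9468 km

19106.9468 km


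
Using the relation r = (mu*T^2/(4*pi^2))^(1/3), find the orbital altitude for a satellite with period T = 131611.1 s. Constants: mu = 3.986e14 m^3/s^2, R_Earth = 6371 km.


T = 131611.1 s
r = (mu*T^2/(4*pi^2))^(1/3) = (3.986e14 * 131611.1^2 / (4*pi^2))^(1/3)
r = 5.5922623e+07 m = 55922.6228 km
alt = r - R_E = 55922.6228 - 6371 = 49551.6228 km

49551.6228 km


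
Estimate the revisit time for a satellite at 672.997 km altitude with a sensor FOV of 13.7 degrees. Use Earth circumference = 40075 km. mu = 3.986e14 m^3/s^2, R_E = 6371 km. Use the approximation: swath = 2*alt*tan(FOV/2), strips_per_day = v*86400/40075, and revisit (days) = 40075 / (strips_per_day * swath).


swath = 2*672.997*tan(0.1195551) = 161.6915 km
v = sqrt(mu/r) = 7522.4458 m/s = 7.5224 km/s
strips/day = v*86400/40075 = 7.5224*86400/40075 = 16.2181
coverage/day = strips * swath = 16.2181 * 161.6915 = 2622.3246 km
revisit = 40075 / 2622.3246 = 15.2822 days

15.2822 days


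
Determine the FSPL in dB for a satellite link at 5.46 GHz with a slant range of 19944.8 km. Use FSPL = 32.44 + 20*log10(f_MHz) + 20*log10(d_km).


f = 5.46 GHz = 5460.0000 MHz
d = 19944.8 km
FSPL = 32.44 + 20*log10(5460.0000) + 20*log10(19944.8)
FSPL = 32.44 + 74.7439 + 85.9966
FSPL = 193.1804 dB

193.1804 dB


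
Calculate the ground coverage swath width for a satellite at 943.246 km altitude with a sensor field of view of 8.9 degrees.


FOV = 8.9 deg = 0.1553343 rad
swath = 2 * alt * tan(FOV/2) = 2 * 943.246 * tan(0.07766715)
swath = 2 * 943.246 * 0.0778237
swath = 146.8138 km

146.8138 km


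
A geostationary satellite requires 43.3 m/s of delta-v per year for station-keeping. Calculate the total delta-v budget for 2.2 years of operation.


dV = rate * years = 43.3 * 2.2
dV = 95.2600 m/s

95.2600 m/s


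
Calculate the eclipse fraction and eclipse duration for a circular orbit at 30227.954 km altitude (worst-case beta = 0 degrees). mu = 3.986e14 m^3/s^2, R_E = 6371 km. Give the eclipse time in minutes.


r = 36598.9540 km
T = 1161.3496 min
Eclipse fraction = arcsin(R_E/r)/pi = arcsin(6371.0000/36598.9540)/pi
= arcsin(0.174076)/pi = 0.05569385
Eclipse duration = 0.05569385 * 1161.3496 = 64.6800 min

64.6800 minutes


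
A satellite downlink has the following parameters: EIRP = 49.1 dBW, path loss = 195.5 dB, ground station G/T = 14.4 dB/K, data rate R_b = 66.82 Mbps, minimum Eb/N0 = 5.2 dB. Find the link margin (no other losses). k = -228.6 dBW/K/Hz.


C/N0 = EIRP - FSPL + G/T - k = 49.1 - 195.5 + 14.4 - (-228.6)
C/N0 = 96.6000 dB-Hz
R_b = 66.82 Mbps = 6.682e+07 bps -> 10*log10(R_b) = 78.2491 dB-Hz
Eb/N0 = C/N0 - 10*log10(R_b) = 96.6000 - 78.2491 = 18.3509 dB
Margin = Eb/N0 - Eb/N0_req = 18.3509 - 5.2 = 13.1509 dB (link closes)

13.1509 dB


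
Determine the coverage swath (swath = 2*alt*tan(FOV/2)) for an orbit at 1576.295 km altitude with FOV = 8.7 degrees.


FOV = 8.7 deg = 0.1518436 rad
swath = 2 * alt * tan(FOV/2) = 2 * 1576.295 * tan(0.07592182)
swath = 2 * 1576.295 * 0.07606803
swath = 239.8113 km

239.8113 km


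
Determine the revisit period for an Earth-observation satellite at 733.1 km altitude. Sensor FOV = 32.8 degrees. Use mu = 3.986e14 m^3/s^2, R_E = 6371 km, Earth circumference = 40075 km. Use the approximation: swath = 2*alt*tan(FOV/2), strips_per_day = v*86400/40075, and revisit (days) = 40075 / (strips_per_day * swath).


swath = 2*733.1*tan(0.286234) = 431.5261 km
v = sqrt(mu/r) = 7490.5570 m/s = 7.4906 km/s
strips/day = v*86400/40075 = 7.4906*86400/40075 = 16.1493
coverage/day = strips * swath = 16.1493 * 431.5261 = 6968.8549 km
revisit = 40075 / 6968.8549 = 5.7506 days

5.7506 days


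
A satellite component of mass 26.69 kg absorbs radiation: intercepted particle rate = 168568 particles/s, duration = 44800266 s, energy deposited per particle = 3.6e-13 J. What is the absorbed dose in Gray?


Total energy deposited = rate * time * E_per
  = 168568 * 44800266 * 3.6e-13 = 2.7187 J
Dose = E_total / mass = 2.7187 / 26.69
Dose = 0.1018614 Gy

0.1019 Gy


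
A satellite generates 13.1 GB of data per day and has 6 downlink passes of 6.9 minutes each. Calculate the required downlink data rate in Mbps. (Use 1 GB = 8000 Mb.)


total contact time = 6 * 6.9 * 60 = 2484.0000 s
data = 13.1 GB = 104800.0000 Mb
rate = 104800.0000 / 2484.0000 = 42.1900 Mbps

42.1900 Mbps


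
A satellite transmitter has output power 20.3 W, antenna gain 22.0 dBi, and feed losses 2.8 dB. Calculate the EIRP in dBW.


Pt = 20.3 W = 13.0750 dBW
EIRP = Pt_dBW + Gt - losses = 13.0750 + 22.0 - 2.8 = 32.2750 dBW

32.2750 dBW


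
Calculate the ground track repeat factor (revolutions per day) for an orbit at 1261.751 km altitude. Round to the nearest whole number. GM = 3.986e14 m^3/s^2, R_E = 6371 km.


r = 7.632751e+06 m
T = 2*pi*sqrt(r^3/mu) = 6636.4047 s = 110.6067 min
revs/day = 1440 / 110.6067 = 13.0191
Rounded: 13 revolutions per day

13 revolutions per day


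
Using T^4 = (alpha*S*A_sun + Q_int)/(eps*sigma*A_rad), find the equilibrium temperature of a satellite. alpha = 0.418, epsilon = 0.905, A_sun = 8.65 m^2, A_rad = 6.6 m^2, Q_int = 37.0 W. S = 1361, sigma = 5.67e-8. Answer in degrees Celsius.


Numerator = alpha*S*A_sun + Q_int = 0.418*1361*8.65 + 37.0 = 4957.9677 W
Denominator = eps*sigma*A_rad = 0.905*5.67e-8*6.6 = 3.386691e-07 W/K^4
T^4 = 1.4639563e+10 K^4
T = 347.8420 K = 74.6920 C

74.6920 degrees Celsius


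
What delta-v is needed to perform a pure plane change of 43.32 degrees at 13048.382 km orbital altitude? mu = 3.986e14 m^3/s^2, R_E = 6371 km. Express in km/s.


r = 19419.3820 km = 1.9419382e+07 m
V = sqrt(mu/r) = 4530.5502 m/s
di = 43.32 deg = 0.7560766 rad
dV = 2*V*sin(di/2) = 2*4530.5502*sin(0.3780383)
dV = 3344.4341 m/s = 3.3444 km/s

3.3444 km/s


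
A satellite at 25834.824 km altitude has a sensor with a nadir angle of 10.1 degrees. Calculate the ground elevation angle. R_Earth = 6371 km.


r = R_E + alt = 32205.8240 km
Law of sines in the satellite / Earth-center / ground-point triangle:
  sin(nadir)/R_E = sin(90 + el)/r  =>  cos(el) = (r/R_E)*sin(nadir)
cos(el) = (32205.8240 / 6371.0000) * sin(10.1 deg) = 0.8864903
el = arccos(0.8864903) = 27.5645 deg
(Earth-central angle = 90 - nadir - el = 52.3355 deg)

27.5645 degrees


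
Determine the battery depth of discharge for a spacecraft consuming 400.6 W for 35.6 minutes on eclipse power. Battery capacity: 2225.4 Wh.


E_used = P * t / 60 = 400.6 * 35.6 / 60 = 237.6893 Wh
DOD = E_used / E_total * 100 = 237.6893 / 2225.4 * 100
DOD = 10.6807 %

10.6807 %


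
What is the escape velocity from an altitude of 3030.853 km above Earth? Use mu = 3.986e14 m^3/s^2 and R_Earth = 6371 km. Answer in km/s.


r = 6371.0 + 3030.853 = 9401.8530 km = 9.401853e+06 m
v_esc = sqrt(2*mu/r) = sqrt(2*3.986e14 / 9.401853e+06)
v_esc = 9208.2461 m/s = 9.2082 km/s

9.2082 km/s


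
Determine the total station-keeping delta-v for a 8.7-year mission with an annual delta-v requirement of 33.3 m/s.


dV = rate * years = 33.3 * 8.7
dV = 289.7100 m/s

289.7100 m/s


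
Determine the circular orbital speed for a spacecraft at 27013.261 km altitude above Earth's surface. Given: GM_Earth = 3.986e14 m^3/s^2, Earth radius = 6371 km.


r = R_E + alt = 6371.0 + 27013.261 = 33384.2610 km = 3.3384261e+07 m
v = sqrt(mu/r) = sqrt(3.986e14 / 3.3384261e+07) = 3455.3955 m/s = 3.4554 km/s

3.4554 km/s


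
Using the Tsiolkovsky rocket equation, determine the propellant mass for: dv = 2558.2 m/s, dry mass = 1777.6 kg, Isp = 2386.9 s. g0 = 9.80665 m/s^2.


ve = Isp * g0 = 2386.9 * 9.80665 = 23407.492885 m/s
mass ratio = exp(dv/ve) = exp(2558.2/23407.492885) = 1.11548556
m_prop = m_dry * (mr - 1) = 1777.6 * (1.11548556 - 1)
m_prop = 205.2871 kg

205.2871 kg


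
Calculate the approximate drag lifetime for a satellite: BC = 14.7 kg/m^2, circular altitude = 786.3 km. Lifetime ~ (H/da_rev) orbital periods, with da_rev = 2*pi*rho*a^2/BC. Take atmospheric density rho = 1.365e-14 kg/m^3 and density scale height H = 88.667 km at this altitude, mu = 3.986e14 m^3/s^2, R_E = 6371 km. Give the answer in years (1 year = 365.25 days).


a = R_E + alt = 7157.3000 km = 7.1573e+06 m
da_rev = 2*pi*rho*a^2/BC = 2*pi*1.365e-14*(7.1573e+06)^2/14.7 = 0.298877779 m per revolution
N = H/da_rev = 88667.0000 m / 0.298877779 m = 296666.4176 revolutions
P = 2*pi*sqrt(a^3/mu) = 6026.0822 s
lifetime = N*P = 296666.4176 * 6026.0822 = 1.7877362e+09 s = 20691.3915 days
years = 20691.3915 / 365.25 = 56.6499 years

56.6499 years


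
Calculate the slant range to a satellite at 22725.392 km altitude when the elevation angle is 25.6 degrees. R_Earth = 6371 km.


h = 22725.392 km, el = 25.6 deg
d = -R_E*sin(el) + sqrt((R_E*sin(el))^2 + 2*R_E*h + h^2)
d = -6371.0000*sin(0.4468043) + sqrt((6371.0000*0.4320857)^2 + 2*6371.0000*22725.392 + 22725.392^2)
d = 25770.6526 km

25770.6526 km


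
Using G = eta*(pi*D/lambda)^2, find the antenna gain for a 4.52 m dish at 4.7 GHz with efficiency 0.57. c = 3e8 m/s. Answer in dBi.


lambda = c/f = 3e8 / 4.7e+09 = 0.06382979 m
G = eta*(pi*D/lambda)^2 = 0.57*(pi*4.52/0.06382979)^2
G = 28210.1033 (linear)
G = 10*log10(28210.1033) = 44.5040 dBi

44.5040 dBi


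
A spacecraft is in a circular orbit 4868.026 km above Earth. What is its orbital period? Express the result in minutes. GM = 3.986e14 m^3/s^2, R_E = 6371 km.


r = 11239.0260 km = 1.1239026e+07 m
T = 2*pi*sqrt(r^3/mu) = 2*pi*sqrt(1.4196655e+21 / 3.986e14)
T = 11857.8031 s = 197.6301 min

197.6301 minutes


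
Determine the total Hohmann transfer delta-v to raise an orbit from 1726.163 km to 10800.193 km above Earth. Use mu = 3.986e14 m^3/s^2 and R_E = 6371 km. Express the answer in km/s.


r1 = 8097.1630 km = 8.097163e+06 m
r2 = 17171.1930 km = 1.7171193e+07 m
dv1 = sqrt(mu/r1)*(sqrt(2*r2/(r1+r2)) - 1) = 1163.3372 m/s
dv2 = sqrt(mu/r2)*(1 - sqrt(2*r1/(r1+r2))) = 960.9139 m/s
total dv = |dv1| + |dv2| = 1163.3372 + 960.9139 = 2124.2511 m/s = 2.1243 km/s

2.1243 km/s


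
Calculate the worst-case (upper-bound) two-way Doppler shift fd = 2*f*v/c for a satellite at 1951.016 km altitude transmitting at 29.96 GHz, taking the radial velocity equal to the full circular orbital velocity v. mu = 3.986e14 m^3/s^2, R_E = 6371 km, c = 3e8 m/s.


r = 8.322016e+06 m
v = sqrt(mu/r) = 6920.7693 m/s (worst-case radial velocity)
f = 29.96 GHz = 2.996e+10 Hz
fd = 2*f*v/c = 2*2.996e+10*6920.7693/3.0e+08
fd = 1.3823083e+06 Hz

1.3823e+06 Hz


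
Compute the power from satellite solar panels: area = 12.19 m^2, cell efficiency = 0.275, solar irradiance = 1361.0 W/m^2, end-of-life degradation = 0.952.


P = area * eta * S * degradation
P = 12.19 * 0.275 * 1361.0 * 0.952
P = 4343.4165 W

4343.4165 W


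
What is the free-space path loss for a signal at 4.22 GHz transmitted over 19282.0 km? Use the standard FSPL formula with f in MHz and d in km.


f = 4.22 GHz = 4220.0000 MHz
d = 19282.0 km
FSPL = 32.44 + 20*log10(4220.0000) + 20*log10(19282.0)
FSPL = 32.44 + 72.5062 + 85.7030
FSPL = 190.6493 dB

190.6493 dB


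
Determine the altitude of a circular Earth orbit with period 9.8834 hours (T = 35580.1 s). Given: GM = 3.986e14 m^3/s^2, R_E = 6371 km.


T = 35580.1 s
r = (mu*T^2/(4*pi^2))^(1/3) = (3.986e14 * 35580.1^2 / (4*pi^2))^(1/3)
r = 2.3381047e+07 m = 23381.0474 km
alt = r - R_E = 23381.0474 - 6371 = 17010.0474 km

17010.0474 km


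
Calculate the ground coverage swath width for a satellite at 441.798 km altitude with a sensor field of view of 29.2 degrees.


FOV = 29.2 deg = 0.5096361 rad
swath = 2 * alt * tan(FOV/2) = 2 * 441.798 * tan(0.2548181)
swath = 2 * 441.798 * 0.2604805
swath = 230.1595 km

230.1595 km


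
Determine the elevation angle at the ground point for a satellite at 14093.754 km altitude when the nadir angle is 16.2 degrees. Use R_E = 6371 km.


r = R_E + alt = 20464.7540 km
Law of sines in the satellite / Earth-center / ground-point triangle:
  sin(nadir)/R_E = sin(90 + el)/r  =>  cos(el) = (r/R_E)*sin(nadir)
cos(el) = (20464.7540 / 6371.0000) * sin(16.2 deg) = 0.8961677
el = arccos(0.8961677) = 26.3412 deg
(Earth-central angle = 90 - nadir - el = 47.4588 deg)

26.3412 degrees


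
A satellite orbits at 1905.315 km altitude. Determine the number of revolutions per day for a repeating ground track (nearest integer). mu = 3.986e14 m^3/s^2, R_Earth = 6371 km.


r = 8.276315e+06 m
T = 2*pi*sqrt(r^3/mu) = 7493.1899 s = 124.8865 min
revs/day = 1440 / 124.8865 = 11.5305
Rounded: 12 revolutions per day

12 revolutions per day


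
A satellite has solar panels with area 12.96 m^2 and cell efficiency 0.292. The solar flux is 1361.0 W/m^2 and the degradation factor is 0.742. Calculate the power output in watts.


P = area * eta * S * degradation
P = 12.96 * 0.292 * 1361.0 * 0.742
P = 3821.6410 W

3821.6410 W


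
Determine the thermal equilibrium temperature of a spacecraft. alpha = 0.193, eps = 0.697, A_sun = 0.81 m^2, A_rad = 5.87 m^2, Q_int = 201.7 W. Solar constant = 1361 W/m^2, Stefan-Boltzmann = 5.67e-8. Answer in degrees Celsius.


Numerator = alpha*S*A_sun + Q_int = 0.193*1361*0.81 + 201.7 = 414.4651 W
Denominator = eps*sigma*A_rad = 0.697*5.67e-8*5.87 = 2.3198181e-07 W/K^4
T^4 = 1.7866277e+09 K^4
T = 205.5931 K = -67.5569 C

-67.5569 degrees Celsius


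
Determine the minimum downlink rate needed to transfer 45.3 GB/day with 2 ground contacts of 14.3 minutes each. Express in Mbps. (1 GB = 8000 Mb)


total contact time = 2 * 14.3 * 60 = 1716.0000 s
data = 45.3 GB = 362400.0000 Mb
rate = 362400.0000 / 1716.0000 = 211.1888 Mbps

211.1888 Mbps


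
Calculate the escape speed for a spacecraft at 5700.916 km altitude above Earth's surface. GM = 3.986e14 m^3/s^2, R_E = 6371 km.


r = 6371.0 + 5700.916 = 12071.9160 km = 1.2071916e+07 m
v_esc = sqrt(2*mu/r) = sqrt(2*3.986e14 / 1.2071916e+07)
v_esc = 8126.3504 m/s = 8.1264 km/s

8.1264 km/s


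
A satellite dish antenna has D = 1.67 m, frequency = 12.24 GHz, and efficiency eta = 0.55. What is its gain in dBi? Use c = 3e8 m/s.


lambda = c/f = 3e8 / 1.224e+10 = 0.0245098 m
G = eta*(pi*D/lambda)^2 = 0.55*(pi*1.67/0.0245098)^2
G = 25200.8798 (linear)
G = 10*log10(25200.8798) = 44.0142 dBi

44.0142 dBi


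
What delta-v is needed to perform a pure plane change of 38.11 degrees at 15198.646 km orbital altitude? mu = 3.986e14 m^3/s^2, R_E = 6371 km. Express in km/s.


r = 21569.6460 km = 2.1569646e+07 m
V = sqrt(mu/r) = 4298.7990 m/s
di = 38.11 deg = 0.665145 rad
dV = 2*V*sin(di/2) = 2*4298.7990*sin(0.3325725)
dV = 2806.9063 m/s = 2.8069 km/s

2.8069 km/s


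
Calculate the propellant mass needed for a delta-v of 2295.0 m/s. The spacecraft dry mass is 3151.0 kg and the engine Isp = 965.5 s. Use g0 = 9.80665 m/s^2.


ve = Isp * g0 = 965.5 * 9.80665 = 9468.320575 m/s
mass ratio = exp(dv/ve) = exp(2295.0/9468.320575) = 1.27428754
m_prop = m_dry * (mr - 1) = 3151.0 * (1.27428754 - 1)
m_prop = 864.2800 kg

864.2800 kg


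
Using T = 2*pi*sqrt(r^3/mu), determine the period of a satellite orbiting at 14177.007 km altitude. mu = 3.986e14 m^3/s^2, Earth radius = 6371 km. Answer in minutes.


r = 20548.0070 km = 2.0548007e+07 m
T = 2*pi*sqrt(r^3/mu) = 2*pi*sqrt(8.6757917e+21 / 3.986e14)
T = 29313.3719 s = 488.5562 min

488.5562 minutes


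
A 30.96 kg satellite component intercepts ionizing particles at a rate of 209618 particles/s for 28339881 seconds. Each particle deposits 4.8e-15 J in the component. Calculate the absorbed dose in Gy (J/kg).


Total energy deposited = rate * time * E_per
  = 209618 * 28339881 * 4.8e-15 = 0.02851464 J
Dose = E_total / mass = 0.02851464 / 30.96
Dose = 9.2101538e-04 Gy

9.2102e-04 Gy


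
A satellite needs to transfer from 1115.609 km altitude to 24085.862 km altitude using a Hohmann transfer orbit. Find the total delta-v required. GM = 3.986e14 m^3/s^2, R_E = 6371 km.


r1 = 7486.6090 km = 7.486609e+06 m
r2 = 30456.8620 km = 3.0456862e+07 m
dv1 = sqrt(mu/r1)*(sqrt(2*r2/(r1+r2)) - 1) = 1948.4817 m/s
dv2 = sqrt(mu/r2)*(1 - sqrt(2*r1/(r1+r2))) = 1345.0873 m/s
total dv = |dv1| + |dv2| = 1948.4817 + 1345.0873 = 3293.5690 m/s = 3.2936 km/s

3.2936 km/s


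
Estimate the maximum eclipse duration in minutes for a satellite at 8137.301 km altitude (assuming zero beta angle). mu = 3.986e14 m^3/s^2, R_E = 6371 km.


r = 14508.3010 km
T = 289.8577 min
Eclipse fraction = arcsin(R_E/r)/pi = arcsin(6371.0000/14508.3010)/pi
= arcsin(0.4391279)/pi = 0.1447125
Eclipse duration = 0.1447125 * 289.8577 = 41.9460 min

41.9460 minutes


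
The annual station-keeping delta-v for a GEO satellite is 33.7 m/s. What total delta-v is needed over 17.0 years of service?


dV = rate * years = 33.7 * 17.0
dV = 572.9000 m/s

572.9000 m/s
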